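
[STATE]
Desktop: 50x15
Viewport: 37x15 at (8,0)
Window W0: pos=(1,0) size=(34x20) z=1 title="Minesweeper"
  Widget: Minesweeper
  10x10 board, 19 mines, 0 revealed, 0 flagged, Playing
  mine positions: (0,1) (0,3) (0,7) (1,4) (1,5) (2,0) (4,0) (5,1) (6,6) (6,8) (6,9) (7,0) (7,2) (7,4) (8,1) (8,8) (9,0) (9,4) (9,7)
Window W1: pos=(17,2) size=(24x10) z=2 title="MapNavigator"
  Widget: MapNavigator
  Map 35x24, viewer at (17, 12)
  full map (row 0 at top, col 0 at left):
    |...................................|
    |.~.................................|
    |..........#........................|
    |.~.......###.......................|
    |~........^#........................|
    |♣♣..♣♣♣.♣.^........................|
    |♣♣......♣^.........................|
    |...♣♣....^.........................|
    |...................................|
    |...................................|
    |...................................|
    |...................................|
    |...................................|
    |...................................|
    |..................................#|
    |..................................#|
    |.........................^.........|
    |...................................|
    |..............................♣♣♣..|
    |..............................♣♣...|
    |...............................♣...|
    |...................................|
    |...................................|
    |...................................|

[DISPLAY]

━━━━━━━━━━━━━━━━━━━━━━━━━━┓          
weeper                    ┃          
─────────┏━━━━━━━━━━━━━━━━━━━━━━┓    
■■■■     ┃ MapNavigator         ┃    
■■■■     ┠──────────────────────┨    
■■■■     ┃......................┃    
■■■■     ┃......................┃    
■■■■     ┃......................┃    
■■■■     ┃...........@..........┃    
■■■■     ┃......................┃    
■■■■     ┃......................┃    
■■■■     ┗━━━━━━━━━━━━━━━━━━━━━━┛    
■■■■                      ┃          
                          ┃          
                          ┃          


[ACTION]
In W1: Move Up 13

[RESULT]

━━━━━━━━━━━━━━━━━━━━━━━━━━┓          
weeper                    ┃          
─────────┏━━━━━━━━━━━━━━━━━━━━━━┓    
■■■■     ┃ MapNavigator         ┃    
■■■■     ┠──────────────────────┨    
■■■■     ┃                      ┃    
■■■■     ┃                      ┃    
■■■■     ┃                      ┃    
■■■■     ┃...........@..........┃    
■■■■     ┃......................┃    
■■■■     ┃....#.................┃    
■■■■     ┗━━━━━━━━━━━━━━━━━━━━━━┛    
■■■■                      ┃          
                          ┃          
                          ┃          


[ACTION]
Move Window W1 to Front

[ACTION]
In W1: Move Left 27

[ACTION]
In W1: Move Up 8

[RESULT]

━━━━━━━━━━━━━━━━━━━━━━━━━━┓          
weeper                    ┃          
─────────┏━━━━━━━━━━━━━━━━━━━━━━┓    
■■■■     ┃ MapNavigator         ┃    
■■■■     ┠──────────────────────┨    
■■■■     ┃                      ┃    
■■■■     ┃                      ┃    
■■■■     ┃                      ┃    
■■■■     ┃           @..........┃    
■■■■     ┃           .~.........┃    
■■■■     ┃           ..........#┃    
■■■■     ┗━━━━━━━━━━━━━━━━━━━━━━┛    
■■■■                      ┃          
                          ┃          
                          ┃          


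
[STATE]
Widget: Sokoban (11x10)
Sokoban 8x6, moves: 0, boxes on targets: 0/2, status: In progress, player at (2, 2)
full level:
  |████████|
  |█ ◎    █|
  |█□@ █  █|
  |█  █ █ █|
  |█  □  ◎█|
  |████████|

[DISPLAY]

████████   
█ ◎    █   
█□@ █  █   
█  █ █ █   
█  □  ◎█   
████████   
Moves: 0  0
           
           
           


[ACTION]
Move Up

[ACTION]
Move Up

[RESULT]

████████   
█ +    █   
█□  █  █   
█  █ █ █   
█  □  ◎█   
████████   
Moves: 1  0
           
           
           


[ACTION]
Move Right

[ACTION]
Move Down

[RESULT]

████████   
█ ◎    █   
█□ @█  █   
█  █ █ █   
█  □  ◎█   
████████   
Moves: 3  0
           
           
           


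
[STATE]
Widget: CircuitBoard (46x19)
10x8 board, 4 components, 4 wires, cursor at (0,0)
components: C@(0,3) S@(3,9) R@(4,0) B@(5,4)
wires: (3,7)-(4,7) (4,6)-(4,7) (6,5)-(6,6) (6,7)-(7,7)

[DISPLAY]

   0 1 2 3 4 5 6 7 8 9                        
0  [.]          C                             
                                              
1                                             
                                              
2                                             
                                              
3                               ·       S     
                                │             
4   R                       · ─ ·             
                                              
5                   B                         
                                              
6                       · ─ ·   ·             
                                │             
7                               ·             
Cursor: (0,0)                                 
                                              
                                              


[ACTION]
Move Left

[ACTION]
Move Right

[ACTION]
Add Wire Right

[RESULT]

   0 1 2 3 4 5 6 7 8 9                        
0      [.]─ ·   C                             
                                              
1                                             
                                              
2                                             
                                              
3                               ·       S     
                                │             
4   R                       · ─ ·             
                                              
5                   B                         
                                              
6                       · ─ ·   ·             
                                │             
7                               ·             
Cursor: (0,1)                                 
                                              
                                              


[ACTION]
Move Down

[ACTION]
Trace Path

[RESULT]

   0 1 2 3 4 5 6 7 8 9                        
0       · ─ ·   C                             
                                              
1      [.]                                    
                                              
2                                             
                                              
3                               ·       S     
                                │             
4   R                       · ─ ·             
                                              
5                   B                         
                                              
6                       · ─ ·   ·             
                                │             
7                               ·             
Cursor: (1,1)  Trace: No connections          
                                              
                                              


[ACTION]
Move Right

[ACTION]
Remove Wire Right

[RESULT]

   0 1 2 3 4 5 6 7 8 9                        
0       · ─ ·   C                             
                                              
1          [.]                                
                                              
2                                             
                                              
3                               ·       S     
                                │             
4   R                       · ─ ·             
                                              
5                   B                         
                                              
6                       · ─ ·   ·             
                                │             
7                               ·             
Cursor: (1,2)  Trace: No connections          
                                              
                                              


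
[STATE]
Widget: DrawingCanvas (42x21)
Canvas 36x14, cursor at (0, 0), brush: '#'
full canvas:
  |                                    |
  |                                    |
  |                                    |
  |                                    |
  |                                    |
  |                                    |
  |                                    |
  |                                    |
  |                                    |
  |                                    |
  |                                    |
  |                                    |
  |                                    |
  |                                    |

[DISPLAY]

+                                         
                                          
                                          
                                          
                                          
                                          
                                          
                                          
                                          
                                          
                                          
                                          
                                          
                                          
                                          
                                          
                                          
                                          
                                          
                                          
                                          


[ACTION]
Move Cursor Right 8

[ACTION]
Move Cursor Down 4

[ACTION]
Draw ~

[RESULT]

                                          
                                          
                                          
                                          
        ~                                 
                                          
                                          
                                          
                                          
                                          
                                          
                                          
                                          
                                          
                                          
                                          
                                          
                                          
                                          
                                          
                                          


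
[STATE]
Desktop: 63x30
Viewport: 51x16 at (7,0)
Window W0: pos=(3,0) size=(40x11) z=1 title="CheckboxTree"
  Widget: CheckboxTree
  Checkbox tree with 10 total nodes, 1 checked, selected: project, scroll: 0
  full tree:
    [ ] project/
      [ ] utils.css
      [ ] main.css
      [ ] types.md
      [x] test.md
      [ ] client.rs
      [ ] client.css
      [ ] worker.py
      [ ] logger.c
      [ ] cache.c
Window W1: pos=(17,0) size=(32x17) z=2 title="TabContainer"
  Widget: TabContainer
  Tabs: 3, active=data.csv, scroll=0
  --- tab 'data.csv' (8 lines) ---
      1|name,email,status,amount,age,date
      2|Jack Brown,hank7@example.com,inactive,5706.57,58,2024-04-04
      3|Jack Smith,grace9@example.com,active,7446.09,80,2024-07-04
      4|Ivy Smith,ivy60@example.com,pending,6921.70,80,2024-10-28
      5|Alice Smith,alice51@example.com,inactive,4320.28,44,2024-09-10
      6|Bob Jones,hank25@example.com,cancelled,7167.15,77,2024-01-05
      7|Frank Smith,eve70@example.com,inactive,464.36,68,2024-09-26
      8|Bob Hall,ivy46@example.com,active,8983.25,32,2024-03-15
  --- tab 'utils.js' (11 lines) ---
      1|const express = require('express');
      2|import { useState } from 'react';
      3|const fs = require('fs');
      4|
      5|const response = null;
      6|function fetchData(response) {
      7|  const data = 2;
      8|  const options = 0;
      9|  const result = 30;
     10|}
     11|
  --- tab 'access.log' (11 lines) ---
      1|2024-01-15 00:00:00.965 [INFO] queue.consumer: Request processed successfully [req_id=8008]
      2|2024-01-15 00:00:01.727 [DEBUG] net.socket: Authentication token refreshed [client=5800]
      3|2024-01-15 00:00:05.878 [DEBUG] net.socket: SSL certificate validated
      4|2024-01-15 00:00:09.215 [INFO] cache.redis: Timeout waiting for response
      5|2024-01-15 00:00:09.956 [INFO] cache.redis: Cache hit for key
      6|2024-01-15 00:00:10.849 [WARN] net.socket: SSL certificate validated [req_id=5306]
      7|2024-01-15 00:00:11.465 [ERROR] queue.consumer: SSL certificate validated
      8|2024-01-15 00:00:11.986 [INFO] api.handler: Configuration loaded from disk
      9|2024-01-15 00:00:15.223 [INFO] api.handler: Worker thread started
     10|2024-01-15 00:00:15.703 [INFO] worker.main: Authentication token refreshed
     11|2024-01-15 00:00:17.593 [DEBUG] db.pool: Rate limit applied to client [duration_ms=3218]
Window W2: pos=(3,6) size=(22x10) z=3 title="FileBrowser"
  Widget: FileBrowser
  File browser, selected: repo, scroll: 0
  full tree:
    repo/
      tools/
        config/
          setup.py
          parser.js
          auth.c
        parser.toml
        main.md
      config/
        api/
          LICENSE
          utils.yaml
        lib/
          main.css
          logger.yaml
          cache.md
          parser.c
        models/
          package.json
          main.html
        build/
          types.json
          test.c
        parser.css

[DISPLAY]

━━━━━━━━━━┏━━━━━━━━━━━━━━━━━━━━━━━━━━━━━━┓         
eckboxTree┃ TabContainer                 ┃         
──────────┠──────────────────────────────┨         
] project/┃[data.csv]│ utils.js │ access.┃         
[ ] utils.┃──────────────────────────────┃         
[ ] main.c┃name,email,status,amount,age,d┃         
━━━━━━━━━━━━━━━━━┓own,hank7@example.com,i┃         
leBrowser        ┃ith,grace9@example.com,┃         
─────────────────┨th,ivy60@example.com,pe┃         
-] repo/         ┃mith,alice51@example.co┃         
 [+] tools/      ┃es,hank25@example.com,c┃         
 [+] config/     ┃mith,eve70@example.com,┃         
                 ┃l,ivy46@example.com,act┃         
                 ┃                       ┃         
                 ┃                       ┃         
━━━━━━━━━━━━━━━━━┛                       ┃         


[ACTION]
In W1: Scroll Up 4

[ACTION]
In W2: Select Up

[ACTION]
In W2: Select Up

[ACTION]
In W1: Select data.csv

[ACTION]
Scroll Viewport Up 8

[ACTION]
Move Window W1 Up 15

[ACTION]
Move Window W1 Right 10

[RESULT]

━━━━━━━━━━━━━━━━━━━━┏━━━━━━━━━━━━━━━━━━━━━━━━━━━━━━
eckboxTree          ┃ TabContainer                 
────────────────────┠──────────────────────────────
] project/          ┃[data.csv]│ utils.js │ access.
[ ] utils.css       ┃──────────────────────────────
[ ] main.css        ┃name,email,status,amount,age,d
━━━━━━━━━━━━━━━━━┓  ┃Jack Brown,hank7@example.com,i
leBrowser        ┃  ┃Jack Smith,grace9@example.com,
─────────────────┨  ┃Ivy Smith,ivy60@example.com,pe
-] repo/         ┃  ┃Alice Smith,alice51@example.co
 [+] tools/      ┃━━┃Bob Jones,hank25@example.com,c
 [+] config/     ┃  ┃Frank Smith,eve70@example.com,
                 ┃  ┃Bob Hall,ivy46@example.com,act
                 ┃  ┃                              
                 ┃  ┃                              
━━━━━━━━━━━━━━━━━┛  ┃                              


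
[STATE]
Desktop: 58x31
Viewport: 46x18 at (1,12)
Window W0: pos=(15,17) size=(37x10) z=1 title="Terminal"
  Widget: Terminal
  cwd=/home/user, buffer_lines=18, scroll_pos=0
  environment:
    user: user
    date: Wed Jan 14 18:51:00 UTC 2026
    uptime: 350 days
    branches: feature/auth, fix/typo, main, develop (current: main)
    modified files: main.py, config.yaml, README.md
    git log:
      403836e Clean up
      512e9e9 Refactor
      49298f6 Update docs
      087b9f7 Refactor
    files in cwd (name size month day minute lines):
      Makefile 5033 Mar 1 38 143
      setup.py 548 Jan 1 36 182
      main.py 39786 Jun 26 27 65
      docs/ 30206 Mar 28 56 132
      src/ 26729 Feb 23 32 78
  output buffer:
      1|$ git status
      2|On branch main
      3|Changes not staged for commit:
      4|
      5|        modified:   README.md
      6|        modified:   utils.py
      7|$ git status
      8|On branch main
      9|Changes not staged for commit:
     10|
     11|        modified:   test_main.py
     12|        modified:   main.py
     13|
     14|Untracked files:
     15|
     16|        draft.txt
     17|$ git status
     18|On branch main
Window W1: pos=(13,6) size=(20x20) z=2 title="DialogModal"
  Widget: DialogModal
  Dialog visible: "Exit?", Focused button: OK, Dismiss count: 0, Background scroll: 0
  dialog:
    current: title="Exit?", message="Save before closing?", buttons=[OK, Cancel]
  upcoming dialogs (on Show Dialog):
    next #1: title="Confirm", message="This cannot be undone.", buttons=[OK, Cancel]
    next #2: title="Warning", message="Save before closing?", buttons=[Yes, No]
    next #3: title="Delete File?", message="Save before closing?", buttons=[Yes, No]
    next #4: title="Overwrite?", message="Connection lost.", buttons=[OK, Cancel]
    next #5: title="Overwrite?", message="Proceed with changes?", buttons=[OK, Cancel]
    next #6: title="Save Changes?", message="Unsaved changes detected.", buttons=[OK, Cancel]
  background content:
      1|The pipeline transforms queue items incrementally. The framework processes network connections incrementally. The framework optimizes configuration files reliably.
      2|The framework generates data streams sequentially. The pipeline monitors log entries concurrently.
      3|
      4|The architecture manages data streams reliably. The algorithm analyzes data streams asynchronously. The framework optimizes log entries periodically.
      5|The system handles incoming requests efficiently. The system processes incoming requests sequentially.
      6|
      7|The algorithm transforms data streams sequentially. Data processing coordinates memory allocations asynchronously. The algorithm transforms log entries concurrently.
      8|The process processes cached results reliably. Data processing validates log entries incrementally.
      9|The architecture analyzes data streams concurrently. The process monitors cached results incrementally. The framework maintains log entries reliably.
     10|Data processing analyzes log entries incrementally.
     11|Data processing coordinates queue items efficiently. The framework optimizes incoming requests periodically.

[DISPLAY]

            ┃The architecture m┃              
            ┃The system handles┃              
            ┃  ┌────────────┐  ┃              
            ┃Th│   Exit?    │an┃              
            ┃Th│Save before │es┃              
            ┃Th│[OK]  Cancel│ a┃━━━━━━━━━━━━━━
            ┃Da└────────────┘an┃              
            ┃Data processing co┃──────────────
            ┃                  ┃              
            ┃                  ┃              
            ┃                  ┃d for commit: 
            ┃                  ┃              
            ┃                  ┃   README.md  
            ┗━━━━━━━━━━━━━━━━━━┛   utils.py   
              ┗━━━━━━━━━━━━━━━━━━━━━━━━━━━━━━━
                                              
                                              
                                              


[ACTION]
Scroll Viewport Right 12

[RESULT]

 ┃The architecture m┃                         
 ┃The system handles┃                         
 ┃  ┌────────────┐  ┃                         
 ┃Th│   Exit?    │an┃                         
 ┃Th│Save before │es┃                         
 ┃Th│[OK]  Cancel│ a┃━━━━━━━━━━━━━━━━━━┓      
 ┃Da└────────────┘an┃                  ┃      
 ┃Data processing co┃──────────────────┨      
 ┃                  ┃                  ┃      
 ┃                  ┃                  ┃      
 ┃                  ┃d for commit:     ┃      
 ┃                  ┃                  ┃      
 ┃                  ┃   README.md      ┃      
 ┗━━━━━━━━━━━━━━━━━━┛   utils.py       ┃      
   ┗━━━━━━━━━━━━━━━━━━━━━━━━━━━━━━━━━━━┛      
                                              
                                              
                                              


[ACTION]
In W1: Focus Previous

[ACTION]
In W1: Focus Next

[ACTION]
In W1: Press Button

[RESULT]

 ┃The architecture m┃                         
 ┃The system handles┃                         
 ┃                  ┃                         
 ┃The algorithm tran┃                         
 ┃The process proces┃                         
 ┃The architecture a┃━━━━━━━━━━━━━━━━━━┓      
 ┃Data processing an┃                  ┃      
 ┃Data processing co┃──────────────────┨      
 ┃                  ┃                  ┃      
 ┃                  ┃                  ┃      
 ┃                  ┃d for commit:     ┃      
 ┃                  ┃                  ┃      
 ┃                  ┃   README.md      ┃      
 ┗━━━━━━━━━━━━━━━━━━┛   utils.py       ┃      
   ┗━━━━━━━━━━━━━━━━━━━━━━━━━━━━━━━━━━━┛      
                                              
                                              
                                              


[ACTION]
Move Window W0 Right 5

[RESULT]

 ┃The architecture m┃                         
 ┃The system handles┃                         
 ┃                  ┃                         
 ┃The algorithm tran┃                         
 ┃The process proces┃                         
 ┃The architecture a┃━━━━━━━━━━━━━━━━━━━━━━━┓ 
 ┃Data processing an┃                       ┃ 
 ┃Data processing co┃───────────────────────┨ 
 ┃                  ┃                       ┃ 
 ┃                  ┃in                     ┃ 
 ┃                  ┃staged for commit:     ┃ 
 ┃                  ┃                       ┃ 
 ┃                  ┃fied:   README.md      ┃ 
 ┗━━━━━━━━━━━━━━━━━━┛fied:   utils.py       ┃ 
        ┗━━━━━━━━━━━━━━━━━━━━━━━━━━━━━━━━━━━┛ 
                                              
                                              
                                              


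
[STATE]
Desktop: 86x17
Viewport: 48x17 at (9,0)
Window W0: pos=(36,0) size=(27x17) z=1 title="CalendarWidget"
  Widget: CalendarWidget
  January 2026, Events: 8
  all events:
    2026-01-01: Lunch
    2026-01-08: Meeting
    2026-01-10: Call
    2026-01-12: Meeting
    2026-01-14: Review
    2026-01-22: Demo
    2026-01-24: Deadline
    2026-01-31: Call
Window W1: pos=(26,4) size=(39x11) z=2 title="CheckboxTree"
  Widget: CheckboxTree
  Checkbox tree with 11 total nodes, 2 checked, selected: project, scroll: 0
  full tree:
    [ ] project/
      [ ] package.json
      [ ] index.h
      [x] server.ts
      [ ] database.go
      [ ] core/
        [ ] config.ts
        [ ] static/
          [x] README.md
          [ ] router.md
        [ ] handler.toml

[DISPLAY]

                           ┏━━━━━━━━━━━━━━━━━━━━
                           ┃ CalendarWidget     
                           ┠────────────────────
                           ┃       January 2026 
                 ┏━━━━━━━━━━━━━━━━━━━━━━━━━━━━━━
                 ┃ CheckboxTree                 
                 ┠──────────────────────────────
                 ┃>[-] project/                 
                 ┃   [ ] package.json           
                 ┃   [ ] index.h                
                 ┃   [x] server.ts              
                 ┃   [ ] database.go            
                 ┃   [-] core/                  
                 ┃     [ ] config.ts            
                 ┗━━━━━━━━━━━━━━━━━━━━━━━━━━━━━━
                           ┃                    
                           ┗━━━━━━━━━━━━━━━━━━━━


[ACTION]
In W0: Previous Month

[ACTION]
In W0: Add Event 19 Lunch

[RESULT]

                           ┏━━━━━━━━━━━━━━━━━━━━
                           ┃ CalendarWidget     
                           ┠────────────────────
                           ┃      December 2025 
                 ┏━━━━━━━━━━━━━━━━━━━━━━━━━━━━━━
                 ┃ CheckboxTree                 
                 ┠──────────────────────────────
                 ┃>[-] project/                 
                 ┃   [ ] package.json           
                 ┃   [ ] index.h                
                 ┃   [x] server.ts              
                 ┃   [ ] database.go            
                 ┃   [-] core/                  
                 ┃     [ ] config.ts            
                 ┗━━━━━━━━━━━━━━━━━━━━━━━━━━━━━━
                           ┃                    
                           ┗━━━━━━━━━━━━━━━━━━━━


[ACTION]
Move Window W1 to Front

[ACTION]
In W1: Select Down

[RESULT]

                           ┏━━━━━━━━━━━━━━━━━━━━
                           ┃ CalendarWidget     
                           ┠────────────────────
                           ┃      December 2025 
                 ┏━━━━━━━━━━━━━━━━━━━━━━━━━━━━━━
                 ┃ CheckboxTree                 
                 ┠──────────────────────────────
                 ┃ [-] project/                 
                 ┃>  [ ] package.json           
                 ┃   [ ] index.h                
                 ┃   [x] server.ts              
                 ┃   [ ] database.go            
                 ┃   [-] core/                  
                 ┃     [ ] config.ts            
                 ┗━━━━━━━━━━━━━━━━━━━━━━━━━━━━━━
                           ┃                    
                           ┗━━━━━━━━━━━━━━━━━━━━


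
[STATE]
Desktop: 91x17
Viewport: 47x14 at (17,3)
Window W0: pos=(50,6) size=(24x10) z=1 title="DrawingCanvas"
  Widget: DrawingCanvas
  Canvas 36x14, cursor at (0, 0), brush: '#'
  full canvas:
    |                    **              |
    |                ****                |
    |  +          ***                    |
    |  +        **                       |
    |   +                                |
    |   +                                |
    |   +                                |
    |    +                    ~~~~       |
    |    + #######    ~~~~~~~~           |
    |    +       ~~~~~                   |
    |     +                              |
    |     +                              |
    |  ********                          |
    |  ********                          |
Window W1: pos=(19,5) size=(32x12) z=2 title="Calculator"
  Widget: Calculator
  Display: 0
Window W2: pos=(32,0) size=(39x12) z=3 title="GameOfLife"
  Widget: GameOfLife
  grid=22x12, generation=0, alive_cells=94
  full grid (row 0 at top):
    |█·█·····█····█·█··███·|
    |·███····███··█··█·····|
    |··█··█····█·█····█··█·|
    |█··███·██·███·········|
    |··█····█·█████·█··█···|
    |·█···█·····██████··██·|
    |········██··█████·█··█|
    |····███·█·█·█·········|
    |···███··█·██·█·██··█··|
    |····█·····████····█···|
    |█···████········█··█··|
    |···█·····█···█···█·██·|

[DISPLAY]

               ┃Gen: 0                         
               ┃··█··█····█·█····█··█·         
  ┏━━━━━━━━━━━━┃█··███·██·███·········         
  ┃ Calculator ┃··█····█·█████·█··█···         
  ┠────────────┃·█···█·····██████··██·         
  ┃            ┃········██··█████·█··█         
  ┃┌───┬───┬───┃····███·█·█·█·········         
  ┃│ 7 │ 8 │ 9 ┃···███··█·██·█·██··█··         
  ┃├───┼───┼───┗━━━━━━━━━━━━━━━━━━━━━━━━━━━━━━━
  ┃│ 4 │ 5 │ 6 │ × │             ┃  +        **
  ┃├───┼───┼───┼───┤             ┃   +         
  ┃│ 1 │ 2 │ 3 │ - │             ┃   +         
  ┃└───┴───┴───┴───┘             ┃━━━━━━━━━━━━━
  ┗━━━━━━━━━━━━━━━━━━━━━━━━━━━━━━┛             


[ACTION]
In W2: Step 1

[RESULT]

               ┃Gen: 1                         
               ┃·····███····██········         
  ┏━━━━━━━━━━━━┃·█████·██·············         
  ┃ Calculator ┃·███·█·█·█·····██··█··         
  ┠────────────┃··················███·         
  ┃            ┃····█·█████·····██·██·         
  ┃┌───┬───┬───┃···█··█·█·█······█····         
  ┃│ 7 │ 8 │ 9 ┃···█··██·····██·······         
  ┃├───┼───┼───┗━━━━━━━━━━━━━━━━━━━━━━━━━━━━━━━
  ┃│ 4 │ 5 │ 6 │ × │             ┃  +        **
  ┃├───┼───┼───┼───┤             ┃   +         
  ┃│ 1 │ 2 │ 3 │ - │             ┃   +         
  ┃└───┴───┴───┴───┘             ┃━━━━━━━━━━━━━
  ┗━━━━━━━━━━━━━━━━━━━━━━━━━━━━━━┛             


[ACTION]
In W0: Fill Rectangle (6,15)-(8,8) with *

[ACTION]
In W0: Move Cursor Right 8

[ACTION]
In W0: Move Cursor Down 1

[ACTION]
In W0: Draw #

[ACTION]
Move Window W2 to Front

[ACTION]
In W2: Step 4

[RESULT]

               ┃Gen: 5                         
               ┃·██······██····█···█··         
  ┏━━━━━━━━━━━━┃···██····██····█···██·         
  ┃ Calculator ┃··██···········█······         
  ┠────────────┃·········██·····████··         
  ┃            ┃··█········█···█······         
  ┃┌───┬───┬───┃····█·█····█·······█··         
  ┃│ 7 │ 8 │ 9 ┃···███·██·█···██······         
  ┃├───┼───┼───┗━━━━━━━━━━━━━━━━━━━━━━━━━━━━━━━
  ┃│ 4 │ 5 │ 6 │ × │             ┃  +        **
  ┃├───┼───┼───┼───┤             ┃   +         
  ┃│ 1 │ 2 │ 3 │ - │             ┃   +         
  ┃└───┴───┴───┴───┘             ┃━━━━━━━━━━━━━
  ┗━━━━━━━━━━━━━━━━━━━━━━━━━━━━━━┛             


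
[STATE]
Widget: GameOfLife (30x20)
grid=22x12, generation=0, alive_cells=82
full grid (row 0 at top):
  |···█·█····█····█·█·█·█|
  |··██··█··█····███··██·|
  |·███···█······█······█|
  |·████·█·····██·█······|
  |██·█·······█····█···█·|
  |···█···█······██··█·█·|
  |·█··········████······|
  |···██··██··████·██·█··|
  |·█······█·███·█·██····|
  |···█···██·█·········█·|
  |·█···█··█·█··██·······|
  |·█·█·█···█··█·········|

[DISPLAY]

Gen: 0                        
···█·█····█····█·█·█·█        
··██··█··█····███··██·        
·███···█······█······█        
·████·█·····██·█······        
██·█·······█····█···█·        
···█···█······██··█·█·        
·█··········████······        
···██··██··████·██·█··        
·█······█·███·█·██····        
···█···██·█·········█·        
·█···█··█·█··██·······        
·█·█·█···█··█·········        
                              
                              
                              
                              
                              
                              
                              


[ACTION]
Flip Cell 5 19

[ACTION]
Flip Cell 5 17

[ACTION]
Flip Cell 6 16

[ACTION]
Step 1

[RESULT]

Gen: 1                        
··███·········██··██··        
·█····█·······█·█·██·█        
·····███········█···█·        
····█·······████······        
██··········██··███·█·        
██··········█····████·        
··███··██··█········█·        
··█····████·······█···        
··███·····█···█·███···        
··█····██·█·█·██······        
······███·██·█········        
··█·█····█···█········        
                              
                              
                              
                              
                              
                              
                              


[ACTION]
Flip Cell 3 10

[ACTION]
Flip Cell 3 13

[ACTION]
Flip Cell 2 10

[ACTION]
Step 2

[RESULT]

Gen: 3                        
··█·█·········██████··        
··█·█··█··············        
···█········█···██·██·        
·····█·█···██····███··        
██··············█··███        
█··█······█··██·██·███        
·███·············██·██        
·█·█·····█··█···█··█··        
·██····█··█·███····█··        
·███···█··█·█·····█···        
······█······████·····        
·······████·█·········        
                              
                              
                              
                              
                              
                              
                              


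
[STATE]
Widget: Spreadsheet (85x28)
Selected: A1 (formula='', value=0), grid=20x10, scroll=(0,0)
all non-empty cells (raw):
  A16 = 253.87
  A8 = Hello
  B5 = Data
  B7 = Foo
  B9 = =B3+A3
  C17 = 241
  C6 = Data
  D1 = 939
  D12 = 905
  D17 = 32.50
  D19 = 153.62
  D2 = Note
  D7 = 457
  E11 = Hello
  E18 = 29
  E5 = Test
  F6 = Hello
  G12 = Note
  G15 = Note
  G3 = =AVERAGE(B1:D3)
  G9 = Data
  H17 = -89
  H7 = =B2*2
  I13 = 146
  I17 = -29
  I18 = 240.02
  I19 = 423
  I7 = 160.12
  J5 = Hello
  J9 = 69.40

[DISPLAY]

A1:                                                                                  
       A       B       C       D       E       F       G       H       I       J     
-------------------------------------------------------------------------------------
  1      [0]       0       0     939       0       0       0       0       0       0 
  2        0       0       0Note           0       0       0       0       0       0 
  3        0       0       0       0       0       0  117.38       0       0       0 
  4        0       0       0       0       0       0       0       0       0       0 
  5        0Data           0       0Test           0       0       0       0Hello    
  6        0       0Data           0       0Hello          0       0       0       0 
  7        0Foo            0     457       0       0       0       0  160.12       0 
  8 Hello          0       0       0       0       0       0       0       0       0 
  9        0       0       0       0       0       0Data           0       0   69.40 
 10        0       0       0       0       0       0       0       0       0       0 
 11        0       0       0       0Hello          0       0       0       0       0 
 12        0       0       0     905       0       0Note           0       0       0 
 13        0       0       0       0       0       0       0       0     146       0 
 14        0       0       0       0       0       0       0       0       0       0 
 15        0       0       0       0       0       0Note           0       0       0 
 16   253.87       0       0       0       0       0       0       0       0       0 
 17        0       0     241   32.50       0       0       0     -89     -29       0 
 18        0       0       0       0      29       0       0       0  240.02       0 
 19        0       0       0  153.62       0       0       0       0     423       0 
 20        0       0       0       0       0       0       0       0       0       0 
                                                                                     
                                                                                     
                                                                                     
                                                                                     
                                                                                     


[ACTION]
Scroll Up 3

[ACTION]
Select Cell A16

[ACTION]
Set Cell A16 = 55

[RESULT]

A16: 55                                                                              
       A       B       C       D       E       F       G       H       I       J     
-------------------------------------------------------------------------------------
  1        0       0       0     939       0       0       0       0       0       0 
  2        0       0       0Note           0       0       0       0       0       0 
  3        0       0       0       0       0       0  117.38       0       0       0 
  4        0       0       0       0       0       0       0       0       0       0 
  5        0Data           0       0Test           0       0       0       0Hello    
  6        0       0Data           0       0Hello          0       0       0       0 
  7        0Foo            0     457       0       0       0       0  160.12       0 
  8 Hello          0       0       0       0       0       0       0       0       0 
  9        0       0       0       0       0       0Data           0       0   69.40 
 10        0       0       0       0       0       0       0       0       0       0 
 11        0       0       0       0Hello          0       0       0       0       0 
 12        0       0       0     905       0       0Note           0       0       0 
 13        0       0       0       0       0       0       0       0     146       0 
 14        0       0       0       0       0       0       0       0       0       0 
 15        0       0       0       0       0       0Note           0       0       0 
 16     [55]       0       0       0       0       0       0       0       0       0 
 17        0       0     241   32.50       0       0       0     -89     -29       0 
 18        0       0       0       0      29       0       0       0  240.02       0 
 19        0       0       0  153.62       0       0       0       0     423       0 
 20        0       0       0       0       0       0       0       0       0       0 
                                                                                     
                                                                                     
                                                                                     
                                                                                     
                                                                                     


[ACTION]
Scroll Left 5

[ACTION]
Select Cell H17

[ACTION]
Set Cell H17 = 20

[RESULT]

H17: 20                                                                              
       A       B       C       D       E       F       G       H       I       J     
-------------------------------------------------------------------------------------
  1        0       0       0     939       0       0       0       0       0       0 
  2        0       0       0Note           0       0       0       0       0       0 
  3        0       0       0       0       0       0  117.38       0       0       0 
  4        0       0       0       0       0       0       0       0       0       0 
  5        0Data           0       0Test           0       0       0       0Hello    
  6        0       0Data           0       0Hello          0       0       0       0 
  7        0Foo            0     457       0       0       0       0  160.12       0 
  8 Hello          0       0       0       0       0       0       0       0       0 
  9        0       0       0       0       0       0Data           0       0   69.40 
 10        0       0       0       0       0       0       0       0       0       0 
 11        0       0       0       0Hello          0       0       0       0       0 
 12        0       0       0     905       0       0Note           0       0       0 
 13        0       0       0       0       0       0       0       0     146       0 
 14        0       0       0       0       0       0       0       0       0       0 
 15        0       0       0       0       0       0Note           0       0       0 
 16       55       0       0       0       0       0       0       0       0       0 
 17        0       0     241   32.50       0       0       0    [20]     -29       0 
 18        0       0       0       0      29       0       0       0  240.02       0 
 19        0       0       0  153.62       0       0       0       0     423       0 
 20        0       0       0       0       0       0       0       0       0       0 
                                                                                     
                                                                                     
                                                                                     
                                                                                     
                                                                                     
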